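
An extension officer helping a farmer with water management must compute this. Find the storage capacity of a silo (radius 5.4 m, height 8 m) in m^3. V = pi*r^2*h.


V = pi * r^2 * h
  = pi * 5.4^2 * 8
  = pi * 29.16 * 8
  = 732.87 m^3


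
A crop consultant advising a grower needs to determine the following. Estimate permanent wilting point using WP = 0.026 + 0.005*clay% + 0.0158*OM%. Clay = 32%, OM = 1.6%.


WP = 0.026 + 0.005*32 + 0.0158*1.6
   = 0.026 + 0.1600 + 0.0253
   = 0.2113


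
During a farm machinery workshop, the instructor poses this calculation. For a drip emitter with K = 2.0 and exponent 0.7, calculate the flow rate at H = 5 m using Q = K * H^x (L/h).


Q = K * H^x
  = 2.0 * 5^0.7
  = 2.0 * 3.0852
  = 6.17 L/h


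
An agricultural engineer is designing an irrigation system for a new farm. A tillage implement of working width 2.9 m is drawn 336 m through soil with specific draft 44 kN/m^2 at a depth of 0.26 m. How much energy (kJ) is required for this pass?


E = k * d * w * L
  = 44 * 0.26 * 2.9 * 336
  = 11147.14 kJ


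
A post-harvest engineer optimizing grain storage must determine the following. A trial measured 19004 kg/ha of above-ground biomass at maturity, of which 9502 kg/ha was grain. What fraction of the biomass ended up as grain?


HI = grain_yield / biomass
   = 9502 / 19004
   = 0.50


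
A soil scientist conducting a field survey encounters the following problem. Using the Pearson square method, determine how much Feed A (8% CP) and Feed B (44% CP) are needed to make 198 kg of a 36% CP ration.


parts_A = CP_b - target = 44 - 36 = 8
parts_B = target - CP_a = 36 - 8 = 28
total_parts = 8 + 28 = 36
Feed A = 198 * 8 / 36 = 44 kg
Feed B = 198 * 28 / 36 = 154 kg

44 kg


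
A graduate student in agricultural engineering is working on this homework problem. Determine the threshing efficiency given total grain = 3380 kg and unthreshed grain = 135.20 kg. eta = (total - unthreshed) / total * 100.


eta = (total - unthreshed) / total * 100
    = (3380 - 135.20) / 3380 * 100
    = 3244.80 / 3380 * 100
    = 96%


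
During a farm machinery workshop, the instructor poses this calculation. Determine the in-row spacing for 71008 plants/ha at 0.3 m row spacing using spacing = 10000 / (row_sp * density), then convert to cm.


spacing = 10000 / (row_sp * density)
        = 10000 / (0.3 * 71008)
        = 10000 / 21302.40
        = 0.46943 m = 46.94 cm


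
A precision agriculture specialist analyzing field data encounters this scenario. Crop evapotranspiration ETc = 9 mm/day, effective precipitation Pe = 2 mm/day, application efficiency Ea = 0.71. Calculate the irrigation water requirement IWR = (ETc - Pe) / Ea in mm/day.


IWR = (ETc - Pe) / Ea
    = (9 - 2) / 0.71
    = 7 / 0.71
    = 9.86 mm/day


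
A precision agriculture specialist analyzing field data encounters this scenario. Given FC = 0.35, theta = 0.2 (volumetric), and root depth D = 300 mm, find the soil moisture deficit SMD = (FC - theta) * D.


SMD = (FC - theta) * D
    = (0.35 - 0.2) * 300
    = 0.150 * 300
    = 45 mm


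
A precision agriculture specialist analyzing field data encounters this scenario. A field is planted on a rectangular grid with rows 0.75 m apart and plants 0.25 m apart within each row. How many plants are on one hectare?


D = 10000 / (row_sp * plant_sp)
  = 10000 / (0.75 * 0.25)
  = 10000 / 0.1875
  = 53333.33 plants/ha


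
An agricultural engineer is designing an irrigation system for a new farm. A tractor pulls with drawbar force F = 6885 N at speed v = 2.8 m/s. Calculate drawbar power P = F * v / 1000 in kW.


P = F * v / 1000
  = 6885 * 2.8 / 1000
  = 19278 / 1000
  = 19.28 kW


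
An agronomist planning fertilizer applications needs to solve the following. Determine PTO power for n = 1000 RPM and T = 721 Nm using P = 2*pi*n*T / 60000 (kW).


P = 2*pi*n*T / 60000
  = 2*pi * 1000 * 721 / 60000
  = 4530176.61 / 60000
  = 75.50 kW


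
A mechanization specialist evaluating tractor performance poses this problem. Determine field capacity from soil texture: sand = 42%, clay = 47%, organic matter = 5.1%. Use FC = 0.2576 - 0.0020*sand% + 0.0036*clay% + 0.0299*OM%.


FC = 0.2576 - 0.0020*42 + 0.0036*47 + 0.0299*5.1
   = 0.2576 - 0.0840 + 0.1692 + 0.1525
   = 0.4953


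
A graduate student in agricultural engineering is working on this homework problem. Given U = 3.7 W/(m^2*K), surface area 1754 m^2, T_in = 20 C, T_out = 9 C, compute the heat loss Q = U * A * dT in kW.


dT = 20 - (9) = 11 K
Q = U * A * dT
  = 3.7 * 1754 * 11
  = 71387.80 W = 71.39 kW


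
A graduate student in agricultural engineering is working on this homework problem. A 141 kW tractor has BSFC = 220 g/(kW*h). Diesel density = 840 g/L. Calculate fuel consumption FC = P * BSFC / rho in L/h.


FC = P * BSFC / rho_fuel
   = 141 * 220 / 840
   = 31020 / 840
   = 36.93 L/h


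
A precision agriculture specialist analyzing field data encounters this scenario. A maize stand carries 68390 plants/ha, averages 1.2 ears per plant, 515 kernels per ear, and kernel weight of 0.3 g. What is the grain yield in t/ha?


Y = density * ears * kernels * kw
  = 68390 * 1.2 * 515 * 0.3 g/ha
  = 12679506 g/ha
  = 12679.51 kg/ha = 12.68 t/ha


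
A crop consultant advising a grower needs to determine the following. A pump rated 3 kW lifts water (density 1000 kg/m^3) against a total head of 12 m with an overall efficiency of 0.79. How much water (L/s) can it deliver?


Q = (P * 1000 * eta) / (rho * g * H)
  = (3 * 1000 * 0.79) / (1000 * 9.81 * 12)
  = 2370 / 117720
  = 0.02013 m^3/s = 20.13 L/s


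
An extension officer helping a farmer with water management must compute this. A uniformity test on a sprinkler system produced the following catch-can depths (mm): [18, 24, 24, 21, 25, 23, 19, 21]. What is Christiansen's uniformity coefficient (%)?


xbar = 175 / 8 = 21.875
sum|xi - xbar| = 17
CU = 100 * (1 - 17 / (8 * 21.875))
   = 100 * (1 - 0.0971)
   = 90.29%


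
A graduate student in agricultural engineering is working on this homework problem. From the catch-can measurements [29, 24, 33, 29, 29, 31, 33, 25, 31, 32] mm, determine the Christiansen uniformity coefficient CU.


xbar = 296 / 10 = 29.600
sum|xi - xbar| = 24
CU = 100 * (1 - 24 / (10 * 29.600))
   = 100 * (1 - 0.0811)
   = 91.89%


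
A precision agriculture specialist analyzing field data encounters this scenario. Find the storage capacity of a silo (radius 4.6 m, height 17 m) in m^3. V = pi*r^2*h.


V = pi * r^2 * h
  = pi * 4.6^2 * 17
  = pi * 21.16 * 17
  = 1130.09 m^3


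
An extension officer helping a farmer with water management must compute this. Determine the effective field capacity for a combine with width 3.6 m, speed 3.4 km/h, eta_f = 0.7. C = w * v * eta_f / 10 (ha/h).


C = w * v * eta_f / 10
  = 3.6 * 3.4 * 0.7 / 10
  = 8.57 / 10
  = 0.86 ha/h


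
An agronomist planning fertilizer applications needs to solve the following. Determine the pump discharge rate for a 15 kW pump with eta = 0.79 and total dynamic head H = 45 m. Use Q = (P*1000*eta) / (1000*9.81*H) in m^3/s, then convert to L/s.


Q = (P * 1000 * eta) / (rho * g * H)
  = (15 * 1000 * 0.79) / (1000 * 9.81 * 45)
  = 11850 / 441450
  = 0.02684 m^3/s = 26.84 L/s


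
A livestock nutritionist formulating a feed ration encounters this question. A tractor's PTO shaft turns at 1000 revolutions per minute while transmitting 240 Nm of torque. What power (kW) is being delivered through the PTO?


P = 2*pi*n*T / 60000
  = 2*pi * 1000 * 240 / 60000
  = 1507964.47 / 60000
  = 25.13 kW


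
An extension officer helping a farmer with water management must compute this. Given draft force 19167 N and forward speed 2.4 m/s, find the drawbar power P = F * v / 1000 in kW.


P = F * v / 1000
  = 19167 * 2.4 / 1000
  = 46000.80 / 1000
  = 46.00 kW


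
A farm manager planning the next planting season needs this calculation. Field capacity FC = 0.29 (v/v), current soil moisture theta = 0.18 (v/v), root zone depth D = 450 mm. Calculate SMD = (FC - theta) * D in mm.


SMD = (FC - theta) * D
    = (0.29 - 0.18) * 450
    = 0.110 * 450
    = 49.50 mm


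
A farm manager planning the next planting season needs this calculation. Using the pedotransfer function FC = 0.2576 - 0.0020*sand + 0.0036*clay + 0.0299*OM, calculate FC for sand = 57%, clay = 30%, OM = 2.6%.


FC = 0.2576 - 0.0020*57 + 0.0036*30 + 0.0299*2.6
   = 0.2576 - 0.1140 + 0.1080 + 0.0777
   = 0.3293


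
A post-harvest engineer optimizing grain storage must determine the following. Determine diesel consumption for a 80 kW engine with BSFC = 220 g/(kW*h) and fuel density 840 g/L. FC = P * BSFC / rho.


FC = P * BSFC / rho_fuel
   = 80 * 220 / 840
   = 17600 / 840
   = 20.95 L/h


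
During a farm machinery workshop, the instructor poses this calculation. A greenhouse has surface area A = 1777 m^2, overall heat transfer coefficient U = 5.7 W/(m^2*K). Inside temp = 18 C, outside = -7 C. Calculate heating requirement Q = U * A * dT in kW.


dT = 18 - (-7) = 25 K
Q = U * A * dT
  = 5.7 * 1777 * 25
  = 253222.50 W = 253.22 kW


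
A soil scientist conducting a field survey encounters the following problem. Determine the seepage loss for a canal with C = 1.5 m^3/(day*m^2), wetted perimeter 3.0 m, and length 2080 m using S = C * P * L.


S = C * P * L
  = 1.5 * 3.0 * 2080
  = 9360 m^3/day


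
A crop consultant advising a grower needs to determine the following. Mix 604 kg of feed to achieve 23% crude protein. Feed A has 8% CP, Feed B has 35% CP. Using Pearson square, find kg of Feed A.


parts_A = CP_b - target = 35 - 23 = 12
parts_B = target - CP_a = 23 - 8 = 15
total_parts = 12 + 15 = 27
Feed A = 604 * 12 / 27 = 268.44 kg
Feed B = 604 * 15 / 27 = 335.56 kg

268.44 kg


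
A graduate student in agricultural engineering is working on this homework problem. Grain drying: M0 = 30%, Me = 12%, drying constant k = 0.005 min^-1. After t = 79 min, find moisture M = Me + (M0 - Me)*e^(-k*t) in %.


M = Me + (M0 - Me) * e^(-k*t)
  = 12 + (30 - 12) * e^(-0.005*79)
  = 12 + 18 * e^(-0.395)
  = 12 + 18 * 0.67368
  = 12 + 12.1262
  = 24.13%


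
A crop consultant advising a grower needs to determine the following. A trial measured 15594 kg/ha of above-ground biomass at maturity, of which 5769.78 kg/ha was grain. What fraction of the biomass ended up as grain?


HI = grain_yield / biomass
   = 5769.78 / 15594
   = 0.37


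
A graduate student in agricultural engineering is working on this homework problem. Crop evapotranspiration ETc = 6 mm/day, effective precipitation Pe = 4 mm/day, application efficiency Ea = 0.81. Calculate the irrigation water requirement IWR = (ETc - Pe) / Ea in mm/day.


IWR = (ETc - Pe) / Ea
    = (6 - 4) / 0.81
    = 2 / 0.81
    = 2.47 mm/day


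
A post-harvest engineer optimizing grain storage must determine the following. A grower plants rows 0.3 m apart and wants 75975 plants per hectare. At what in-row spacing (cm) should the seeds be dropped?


spacing = 10000 / (row_sp * density)
        = 10000 / (0.3 * 75975)
        = 10000 / 22792.50
        = 0.43874 m = 43.87 cm


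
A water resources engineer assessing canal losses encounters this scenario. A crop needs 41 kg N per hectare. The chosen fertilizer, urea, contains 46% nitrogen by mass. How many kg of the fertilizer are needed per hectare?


Rate = N_required / (N_content / 100)
     = 41 / (46 / 100)
     = 41 / 0.46
     = 89.13 kg/ha


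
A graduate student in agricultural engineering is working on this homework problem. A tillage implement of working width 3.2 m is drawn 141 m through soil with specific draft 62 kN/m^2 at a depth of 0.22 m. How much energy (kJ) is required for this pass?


E = k * d * w * L
  = 62 * 0.22 * 3.2 * 141
  = 6154.37 kJ


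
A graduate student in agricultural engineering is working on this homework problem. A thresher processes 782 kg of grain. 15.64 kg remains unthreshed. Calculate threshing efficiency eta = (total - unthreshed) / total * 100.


eta = (total - unthreshed) / total * 100
    = (782 - 15.64) / 782 * 100
    = 766.36 / 782 * 100
    = 98%


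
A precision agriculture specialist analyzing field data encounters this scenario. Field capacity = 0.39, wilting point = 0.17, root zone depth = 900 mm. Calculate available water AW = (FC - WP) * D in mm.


AW = (FC - WP) * D
   = (0.39 - 0.17) * 900
   = 0.22 * 900
   = 198 mm


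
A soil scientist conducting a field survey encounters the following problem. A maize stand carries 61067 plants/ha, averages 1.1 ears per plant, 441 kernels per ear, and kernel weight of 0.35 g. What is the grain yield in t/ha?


Y = density * ears * kernels * kw
  = 61067 * 1.1 * 441 * 0.35 g/ha
  = 10368260.60 g/ha
  = 10368.26 kg/ha = 10.37 t/ha


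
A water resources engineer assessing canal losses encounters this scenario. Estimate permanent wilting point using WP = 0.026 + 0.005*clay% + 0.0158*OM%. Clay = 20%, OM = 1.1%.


WP = 0.026 + 0.005*20 + 0.0158*1.1
   = 0.026 + 0.1000 + 0.0174
   = 0.1434


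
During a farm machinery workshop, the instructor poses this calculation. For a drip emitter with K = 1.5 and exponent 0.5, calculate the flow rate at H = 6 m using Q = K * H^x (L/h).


Q = K * H^x
  = 1.5 * 6^0.5
  = 1.5 * 2.4495
  = 3.67 L/h


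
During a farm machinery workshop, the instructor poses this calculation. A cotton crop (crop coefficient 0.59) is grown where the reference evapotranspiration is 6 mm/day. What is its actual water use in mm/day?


ETc = Kc * ET0
    = 0.59 * 6
    = 3.54 mm/day


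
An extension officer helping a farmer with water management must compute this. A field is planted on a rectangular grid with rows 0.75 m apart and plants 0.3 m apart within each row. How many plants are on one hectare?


D = 10000 / (row_sp * plant_sp)
  = 10000 / (0.75 * 0.3)
  = 10000 / 0.2250
  = 44444.44 plants/ha


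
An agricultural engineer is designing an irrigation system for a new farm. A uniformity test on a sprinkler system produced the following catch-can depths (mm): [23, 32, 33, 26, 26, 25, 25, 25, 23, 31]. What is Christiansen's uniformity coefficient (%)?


xbar = 269 / 10 = 26.900
sum|xi - xbar| = 30.600
CU = 100 * (1 - 30.600 / (10 * 26.900))
   = 100 * (1 - 0.1138)
   = 88.62%


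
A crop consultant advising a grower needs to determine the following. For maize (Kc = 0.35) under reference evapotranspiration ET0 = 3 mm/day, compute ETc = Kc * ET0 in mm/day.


ETc = Kc * ET0
    = 0.35 * 3
    = 1.05 mm/day


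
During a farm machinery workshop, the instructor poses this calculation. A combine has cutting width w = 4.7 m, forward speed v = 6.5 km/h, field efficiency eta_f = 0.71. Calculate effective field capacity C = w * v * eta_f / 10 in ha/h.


C = w * v * eta_f / 10
  = 4.7 * 6.5 * 0.71 / 10
  = 21.69 / 10
  = 2.17 ha/h


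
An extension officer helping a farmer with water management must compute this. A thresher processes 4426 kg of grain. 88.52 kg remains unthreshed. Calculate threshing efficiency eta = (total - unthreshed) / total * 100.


eta = (total - unthreshed) / total * 100
    = (4426 - 88.52) / 4426 * 100
    = 4337.48 / 4426 * 100
    = 98%


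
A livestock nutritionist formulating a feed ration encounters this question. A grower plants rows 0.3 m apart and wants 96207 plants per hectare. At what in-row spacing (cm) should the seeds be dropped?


spacing = 10000 / (row_sp * density)
        = 10000 / (0.3 * 96207)
        = 10000 / 28862.10
        = 0.34648 m = 34.65 cm


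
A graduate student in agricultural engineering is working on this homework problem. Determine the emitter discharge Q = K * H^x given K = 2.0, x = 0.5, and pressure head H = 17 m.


Q = K * H^x
  = 2.0 * 17^0.5
  = 2.0 * 4.1231
  = 8.25 L/h


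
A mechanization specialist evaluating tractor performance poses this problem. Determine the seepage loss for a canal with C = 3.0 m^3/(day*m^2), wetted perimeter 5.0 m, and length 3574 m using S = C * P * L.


S = C * P * L
  = 3.0 * 5.0 * 3574
  = 53610 m^3/day


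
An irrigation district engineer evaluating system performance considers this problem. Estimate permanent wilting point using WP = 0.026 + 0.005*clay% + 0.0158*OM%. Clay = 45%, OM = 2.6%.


WP = 0.026 + 0.005*45 + 0.0158*2.6
   = 0.026 + 0.2250 + 0.0411
   = 0.2921


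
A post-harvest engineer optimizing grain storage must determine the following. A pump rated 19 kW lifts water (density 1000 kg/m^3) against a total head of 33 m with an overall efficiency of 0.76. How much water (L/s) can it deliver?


Q = (P * 1000 * eta) / (rho * g * H)
  = (19 * 1000 * 0.76) / (1000 * 9.81 * 33)
  = 14440 / 323730
  = 0.04461 m^3/s = 44.61 L/s


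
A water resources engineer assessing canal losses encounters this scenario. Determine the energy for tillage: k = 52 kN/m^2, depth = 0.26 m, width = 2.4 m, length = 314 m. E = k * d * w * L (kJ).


E = k * d * w * L
  = 52 * 0.26 * 2.4 * 314
  = 10188.67 kJ


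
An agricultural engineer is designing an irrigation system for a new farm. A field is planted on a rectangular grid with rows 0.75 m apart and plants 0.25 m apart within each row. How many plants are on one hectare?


D = 10000 / (row_sp * plant_sp)
  = 10000 / (0.75 * 0.25)
  = 10000 / 0.1875
  = 53333.33 plants/ha


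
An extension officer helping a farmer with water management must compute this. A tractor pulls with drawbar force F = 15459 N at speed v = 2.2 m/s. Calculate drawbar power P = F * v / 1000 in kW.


P = F * v / 1000
  = 15459 * 2.2 / 1000
  = 34009.80 / 1000
  = 34.01 kW


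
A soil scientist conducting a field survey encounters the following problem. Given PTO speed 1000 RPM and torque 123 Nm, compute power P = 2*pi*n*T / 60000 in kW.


P = 2*pi*n*T / 60000
  = 2*pi * 1000 * 123 / 60000
  = 772831.79 / 60000
  = 12.88 kW


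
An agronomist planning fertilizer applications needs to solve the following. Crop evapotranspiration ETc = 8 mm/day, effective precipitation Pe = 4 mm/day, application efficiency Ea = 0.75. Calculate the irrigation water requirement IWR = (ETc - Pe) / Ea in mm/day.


IWR = (ETc - Pe) / Ea
    = (8 - 4) / 0.75
    = 4 / 0.75
    = 5.33 mm/day


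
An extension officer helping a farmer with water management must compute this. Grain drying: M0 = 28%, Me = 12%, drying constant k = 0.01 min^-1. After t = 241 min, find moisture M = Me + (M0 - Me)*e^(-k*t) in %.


M = Me + (M0 - Me) * e^(-k*t)
  = 12 + (28 - 12) * e^(-0.01*241)
  = 12 + 16 * e^(-2.410)
  = 12 + 16 * 0.08982
  = 12 + 1.4370
  = 13.44%


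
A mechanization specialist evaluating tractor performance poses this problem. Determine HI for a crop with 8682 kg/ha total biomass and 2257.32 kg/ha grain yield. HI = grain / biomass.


HI = grain_yield / biomass
   = 2257.32 / 8682
   = 0.26


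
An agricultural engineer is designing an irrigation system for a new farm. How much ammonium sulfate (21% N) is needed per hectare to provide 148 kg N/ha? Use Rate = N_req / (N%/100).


Rate = N_required / (N_content / 100)
     = 148 / (21 / 100)
     = 148 / 0.21
     = 704.76 kg/ha


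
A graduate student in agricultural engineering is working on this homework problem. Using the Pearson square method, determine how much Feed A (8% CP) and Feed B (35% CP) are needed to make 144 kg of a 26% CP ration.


parts_A = CP_b - target = 35 - 26 = 9
parts_B = target - CP_a = 26 - 8 = 18
total_parts = 9 + 18 = 27
Feed A = 144 * 9 / 27 = 48 kg
Feed B = 144 * 18 / 27 = 96 kg

48 kg


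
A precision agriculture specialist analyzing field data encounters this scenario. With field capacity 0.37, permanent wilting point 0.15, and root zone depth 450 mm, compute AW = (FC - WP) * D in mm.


AW = (FC - WP) * D
   = (0.37 - 0.15) * 450
   = 0.22 * 450
   = 99 mm


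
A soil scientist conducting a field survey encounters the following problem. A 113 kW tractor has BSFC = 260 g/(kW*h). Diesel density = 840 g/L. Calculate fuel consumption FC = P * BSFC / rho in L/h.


FC = P * BSFC / rho_fuel
   = 113 * 260 / 840
   = 29380 / 840
   = 34.98 L/h


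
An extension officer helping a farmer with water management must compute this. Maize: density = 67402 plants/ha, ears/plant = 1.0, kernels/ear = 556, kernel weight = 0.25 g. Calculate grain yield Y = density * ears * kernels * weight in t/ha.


Y = density * ears * kernels * kw
  = 67402 * 1.0 * 556 * 0.25 g/ha
  = 9368878 g/ha
  = 9368.88 kg/ha = 9.37 t/ha


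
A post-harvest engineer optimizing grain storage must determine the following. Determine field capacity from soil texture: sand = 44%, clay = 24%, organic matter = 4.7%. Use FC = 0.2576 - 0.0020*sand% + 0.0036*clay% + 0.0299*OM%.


FC = 0.2576 - 0.0020*44 + 0.0036*24 + 0.0299*4.7
   = 0.2576 - 0.0880 + 0.0864 + 0.1405
   = 0.3965


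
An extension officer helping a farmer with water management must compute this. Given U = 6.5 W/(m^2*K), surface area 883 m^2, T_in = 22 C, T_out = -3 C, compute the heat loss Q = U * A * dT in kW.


dT = 22 - (-3) = 25 K
Q = U * A * dT
  = 6.5 * 883 * 25
  = 143487.50 W = 143.49 kW


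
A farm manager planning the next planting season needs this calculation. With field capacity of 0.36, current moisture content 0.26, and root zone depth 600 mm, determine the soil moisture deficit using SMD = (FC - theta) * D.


SMD = (FC - theta) * D
    = (0.36 - 0.26) * 600
    = 0.100 * 600
    = 60 mm


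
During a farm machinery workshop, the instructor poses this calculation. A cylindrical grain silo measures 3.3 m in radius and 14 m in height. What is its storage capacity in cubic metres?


V = pi * r^2 * h
  = pi * 3.3^2 * 14
  = pi * 10.89 * 14
  = 478.97 m^3


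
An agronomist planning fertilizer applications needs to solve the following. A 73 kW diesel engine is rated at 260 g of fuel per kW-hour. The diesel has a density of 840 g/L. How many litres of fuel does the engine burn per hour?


FC = P * BSFC / rho_fuel
   = 73 * 260 / 840
   = 18980 / 840
   = 22.60 L/h


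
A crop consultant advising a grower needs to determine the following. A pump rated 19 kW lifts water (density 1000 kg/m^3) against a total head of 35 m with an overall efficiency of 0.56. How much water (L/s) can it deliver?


Q = (P * 1000 * eta) / (rho * g * H)
  = (19 * 1000 * 0.56) / (1000 * 9.81 * 35)
  = 10640 / 343350
  = 0.03099 m^3/s = 30.99 L/s


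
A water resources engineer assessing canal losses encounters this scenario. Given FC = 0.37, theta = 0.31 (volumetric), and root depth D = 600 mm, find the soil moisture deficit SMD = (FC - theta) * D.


SMD = (FC - theta) * D
    = (0.37 - 0.31) * 600
    = 0.060 * 600
    = 36 mm


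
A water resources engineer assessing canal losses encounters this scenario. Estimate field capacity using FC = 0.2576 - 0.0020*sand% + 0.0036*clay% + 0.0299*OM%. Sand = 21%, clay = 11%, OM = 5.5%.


FC = 0.2576 - 0.0020*21 + 0.0036*11 + 0.0299*5.5
   = 0.2576 - 0.0420 + 0.0396 + 0.1645
   = 0.4197


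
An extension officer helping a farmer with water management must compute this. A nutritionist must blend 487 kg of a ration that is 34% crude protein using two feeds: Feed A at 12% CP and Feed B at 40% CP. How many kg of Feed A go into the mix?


parts_A = CP_b - target = 40 - 34 = 6
parts_B = target - CP_a = 34 - 12 = 22
total_parts = 6 + 22 = 28
Feed A = 487 * 6 / 28 = 104.36 kg
Feed B = 487 * 22 / 28 = 382.64 kg

104.36 kg


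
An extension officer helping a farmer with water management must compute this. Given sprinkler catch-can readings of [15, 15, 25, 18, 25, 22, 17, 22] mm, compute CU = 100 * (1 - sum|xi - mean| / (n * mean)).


xbar = 159 / 8 = 19.875
sum|xi - xbar| = 29
CU = 100 * (1 - 29 / (8 * 19.875))
   = 100 * (1 - 0.1824)
   = 81.76%


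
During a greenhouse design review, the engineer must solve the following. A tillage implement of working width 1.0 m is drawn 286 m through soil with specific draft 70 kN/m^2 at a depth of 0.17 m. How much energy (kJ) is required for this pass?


E = k * d * w * L
  = 70 * 0.17 * 1.0 * 286
  = 3403.40 kJ


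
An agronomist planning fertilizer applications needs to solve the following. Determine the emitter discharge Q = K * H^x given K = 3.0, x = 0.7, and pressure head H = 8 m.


Q = K * H^x
  = 3.0 * 8^0.7
  = 3.0 * 4.2871
  = 12.86 L/h


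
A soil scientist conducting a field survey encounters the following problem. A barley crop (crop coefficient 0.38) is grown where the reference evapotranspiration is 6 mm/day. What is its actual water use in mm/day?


ETc = Kc * ET0
    = 0.38 * 6
    = 2.28 mm/day


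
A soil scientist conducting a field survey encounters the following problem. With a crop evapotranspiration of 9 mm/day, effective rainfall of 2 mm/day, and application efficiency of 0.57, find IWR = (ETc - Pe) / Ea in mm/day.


IWR = (ETc - Pe) / Ea
    = (9 - 2) / 0.57
    = 7 / 0.57
    = 12.28 mm/day


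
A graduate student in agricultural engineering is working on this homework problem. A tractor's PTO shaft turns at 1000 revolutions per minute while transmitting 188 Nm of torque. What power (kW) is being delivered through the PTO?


P = 2*pi*n*T / 60000
  = 2*pi * 1000 * 188 / 60000
  = 1181238.84 / 60000
  = 19.69 kW


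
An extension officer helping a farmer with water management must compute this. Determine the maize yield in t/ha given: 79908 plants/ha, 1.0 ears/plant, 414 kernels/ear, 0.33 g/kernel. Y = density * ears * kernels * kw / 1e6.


Y = density * ears * kernels * kw
  = 79908 * 1.0 * 414 * 0.33 g/ha
  = 10917030.96 g/ha
  = 10917.03 kg/ha = 10.92 t/ha


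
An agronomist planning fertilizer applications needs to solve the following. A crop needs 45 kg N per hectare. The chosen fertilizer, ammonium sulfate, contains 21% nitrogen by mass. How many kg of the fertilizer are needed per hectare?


Rate = N_required / (N_content / 100)
     = 45 / (21 / 100)
     = 45 / 0.21
     = 214.29 kg/ha


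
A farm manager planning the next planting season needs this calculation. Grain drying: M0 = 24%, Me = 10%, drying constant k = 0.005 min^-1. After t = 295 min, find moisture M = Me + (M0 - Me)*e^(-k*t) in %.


M = Me + (M0 - Me) * e^(-k*t)
  = 10 + (24 - 10) * e^(-0.005*295)
  = 10 + 14 * e^(-1.475)
  = 10 + 14 * 0.22878
  = 10 + 3.2029
  = 13.20%


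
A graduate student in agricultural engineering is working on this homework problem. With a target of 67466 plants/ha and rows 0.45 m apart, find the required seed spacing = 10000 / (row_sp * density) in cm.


spacing = 10000 / (row_sp * density)
        = 10000 / (0.45 * 67466)
        = 10000 / 30359.70
        = 0.32938 m = 32.94 cm


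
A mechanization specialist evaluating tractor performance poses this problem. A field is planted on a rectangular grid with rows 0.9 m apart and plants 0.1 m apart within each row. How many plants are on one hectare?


D = 10000 / (row_sp * plant_sp)
  = 10000 / (0.9 * 0.1)
  = 10000 / 0.0900
  = 111111.11 plants/ha


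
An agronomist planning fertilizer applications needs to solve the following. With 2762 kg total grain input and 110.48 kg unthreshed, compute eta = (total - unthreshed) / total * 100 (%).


eta = (total - unthreshed) / total * 100
    = (2762 - 110.48) / 2762 * 100
    = 2651.52 / 2762 * 100
    = 96%


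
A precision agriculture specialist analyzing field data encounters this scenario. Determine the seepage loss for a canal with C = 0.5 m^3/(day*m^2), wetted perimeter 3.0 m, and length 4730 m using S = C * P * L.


S = C * P * L
  = 0.5 * 3.0 * 4730
  = 7095 m^3/day


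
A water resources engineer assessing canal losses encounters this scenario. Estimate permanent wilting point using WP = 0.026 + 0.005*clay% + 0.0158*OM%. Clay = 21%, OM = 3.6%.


WP = 0.026 + 0.005*21 + 0.0158*3.6
   = 0.026 + 0.1050 + 0.0569
   = 0.1879


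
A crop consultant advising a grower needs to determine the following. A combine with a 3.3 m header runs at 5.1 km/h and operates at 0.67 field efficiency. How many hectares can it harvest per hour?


C = w * v * eta_f / 10
  = 3.3 * 5.1 * 0.67 / 10
  = 11.28 / 10
  = 1.13 ha/h


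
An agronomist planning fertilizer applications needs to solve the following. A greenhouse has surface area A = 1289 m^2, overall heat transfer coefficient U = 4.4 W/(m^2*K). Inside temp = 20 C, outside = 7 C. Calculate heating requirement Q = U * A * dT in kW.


dT = 20 - (7) = 13 K
Q = U * A * dT
  = 4.4 * 1289 * 13
  = 73730.80 W = 73.73 kW


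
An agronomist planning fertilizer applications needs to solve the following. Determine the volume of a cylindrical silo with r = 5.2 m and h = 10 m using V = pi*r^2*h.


V = pi * r^2 * h
  = pi * 5.2^2 * 10
  = pi * 27.04 * 10
  = 849.49 m^3


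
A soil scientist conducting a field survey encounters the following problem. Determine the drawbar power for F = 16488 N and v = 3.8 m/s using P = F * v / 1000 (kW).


P = F * v / 1000
  = 16488 * 3.8 / 1000
  = 62654.40 / 1000
  = 62.65 kW


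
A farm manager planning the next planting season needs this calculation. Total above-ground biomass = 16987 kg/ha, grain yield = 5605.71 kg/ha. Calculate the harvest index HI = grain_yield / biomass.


HI = grain_yield / biomass
   = 5605.71 / 16987
   = 0.33


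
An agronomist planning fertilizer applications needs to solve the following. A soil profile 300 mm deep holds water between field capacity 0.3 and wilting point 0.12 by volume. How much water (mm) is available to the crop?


AW = (FC - WP) * D
   = (0.3 - 0.12) * 300
   = 0.18 * 300
   = 54 mm


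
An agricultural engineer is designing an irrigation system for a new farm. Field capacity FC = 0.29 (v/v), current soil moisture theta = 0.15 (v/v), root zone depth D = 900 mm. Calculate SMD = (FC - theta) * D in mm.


SMD = (FC - theta) * D
    = (0.29 - 0.15) * 900
    = 0.140 * 900
    = 126 mm


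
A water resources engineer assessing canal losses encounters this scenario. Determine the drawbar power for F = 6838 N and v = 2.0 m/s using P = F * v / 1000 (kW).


P = F * v / 1000
  = 6838 * 2.0 / 1000
  = 13676 / 1000
  = 13.68 kW


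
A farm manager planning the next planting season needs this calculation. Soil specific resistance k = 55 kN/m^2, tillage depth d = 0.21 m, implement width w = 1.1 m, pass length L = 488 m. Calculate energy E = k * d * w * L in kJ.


E = k * d * w * L
  = 55 * 0.21 * 1.1 * 488
  = 6200.04 kJ


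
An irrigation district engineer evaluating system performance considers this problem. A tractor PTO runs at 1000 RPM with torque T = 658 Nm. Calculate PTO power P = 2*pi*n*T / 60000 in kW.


P = 2*pi*n*T / 60000
  = 2*pi * 1000 * 658 / 60000
  = 4134335.93 / 60000
  = 68.91 kW


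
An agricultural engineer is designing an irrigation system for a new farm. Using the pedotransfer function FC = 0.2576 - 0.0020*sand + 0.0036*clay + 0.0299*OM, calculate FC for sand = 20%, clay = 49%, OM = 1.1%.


FC = 0.2576 - 0.0020*20 + 0.0036*49 + 0.0299*1.1
   = 0.2576 - 0.0400 + 0.1764 + 0.0329
   = 0.4269


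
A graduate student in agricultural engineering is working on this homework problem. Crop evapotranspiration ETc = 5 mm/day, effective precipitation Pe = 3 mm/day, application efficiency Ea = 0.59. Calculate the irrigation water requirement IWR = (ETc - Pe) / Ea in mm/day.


IWR = (ETc - Pe) / Ea
    = (5 - 3) / 0.59
    = 2 / 0.59
    = 3.39 mm/day


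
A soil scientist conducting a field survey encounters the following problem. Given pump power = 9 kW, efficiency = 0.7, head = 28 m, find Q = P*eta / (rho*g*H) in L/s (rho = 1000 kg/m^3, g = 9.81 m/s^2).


Q = (P * 1000 * eta) / (rho * g * H)
  = (9 * 1000 * 0.7) / (1000 * 9.81 * 28)
  = 6300 / 274680
  = 0.02294 m^3/s = 22.94 L/s


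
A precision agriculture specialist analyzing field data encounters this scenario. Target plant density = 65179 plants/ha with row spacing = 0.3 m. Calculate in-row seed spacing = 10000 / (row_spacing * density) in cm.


spacing = 10000 / (row_sp * density)
        = 10000 / (0.3 * 65179)
        = 10000 / 19553.70
        = 0.51141 m = 51.14 cm


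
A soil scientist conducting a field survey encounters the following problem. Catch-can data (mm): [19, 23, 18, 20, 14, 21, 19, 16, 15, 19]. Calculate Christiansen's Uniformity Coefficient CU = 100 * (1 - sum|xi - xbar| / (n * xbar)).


xbar = 184 / 10 = 18.400
sum|xi - xbar| = 21.200
CU = 100 * (1 - 21.200 / (10 * 18.400))
   = 100 * (1 - 0.1152)
   = 88.48%


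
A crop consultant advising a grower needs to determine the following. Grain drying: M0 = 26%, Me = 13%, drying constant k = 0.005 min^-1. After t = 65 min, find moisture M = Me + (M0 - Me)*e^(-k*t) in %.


M = Me + (M0 - Me) * e^(-k*t)
  = 13 + (26 - 13) * e^(-0.005*65)
  = 13 + 13 * e^(-0.325)
  = 13 + 13 * 0.72253
  = 13 + 9.3929
  = 22.39%


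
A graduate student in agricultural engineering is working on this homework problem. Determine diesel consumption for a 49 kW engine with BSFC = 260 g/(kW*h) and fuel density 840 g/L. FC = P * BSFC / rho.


FC = P * BSFC / rho_fuel
   = 49 * 260 / 840
   = 12740 / 840
   = 15.17 L/h


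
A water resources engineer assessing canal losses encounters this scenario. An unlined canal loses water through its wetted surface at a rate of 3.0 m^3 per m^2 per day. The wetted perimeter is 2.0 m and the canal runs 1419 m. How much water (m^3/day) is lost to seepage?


S = C * P * L
  = 3.0 * 2.0 * 1419
  = 8514 m^3/day


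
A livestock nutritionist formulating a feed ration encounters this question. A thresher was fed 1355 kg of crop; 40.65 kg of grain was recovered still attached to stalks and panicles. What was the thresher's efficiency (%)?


eta = (total - unthreshed) / total * 100
    = (1355 - 40.65) / 1355 * 100
    = 1314.35 / 1355 * 100
    = 97%


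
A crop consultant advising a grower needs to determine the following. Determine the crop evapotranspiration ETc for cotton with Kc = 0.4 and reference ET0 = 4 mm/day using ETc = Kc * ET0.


ETc = Kc * ET0
    = 0.4 * 4
    = 1.60 mm/day


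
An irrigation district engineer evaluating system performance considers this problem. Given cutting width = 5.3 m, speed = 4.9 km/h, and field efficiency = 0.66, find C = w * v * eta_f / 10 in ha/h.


C = w * v * eta_f / 10
  = 5.3 * 4.9 * 0.66 / 10
  = 17.14 / 10
  = 1.71 ha/h


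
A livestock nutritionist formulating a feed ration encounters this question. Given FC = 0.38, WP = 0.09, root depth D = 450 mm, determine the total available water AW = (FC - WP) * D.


AW = (FC - WP) * D
   = (0.38 - 0.09) * 450
   = 0.29 * 450
   = 130.50 mm


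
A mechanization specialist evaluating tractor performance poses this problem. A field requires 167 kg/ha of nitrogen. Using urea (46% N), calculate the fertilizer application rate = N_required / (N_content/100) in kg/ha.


Rate = N_required / (N_content / 100)
     = 167 / (46 / 100)
     = 167 / 0.46
     = 363.04 kg/ha


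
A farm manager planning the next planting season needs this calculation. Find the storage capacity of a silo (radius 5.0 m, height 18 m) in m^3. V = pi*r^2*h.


V = pi * r^2 * h
  = pi * 5.0^2 * 18
  = pi * 25 * 18
  = 1413.72 m^3


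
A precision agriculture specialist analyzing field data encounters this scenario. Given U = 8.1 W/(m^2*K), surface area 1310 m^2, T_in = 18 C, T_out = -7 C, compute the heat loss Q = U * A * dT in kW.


dT = 18 - (-7) = 25 K
Q = U * A * dT
  = 8.1 * 1310 * 25
  = 265275 W = 265.28 kW


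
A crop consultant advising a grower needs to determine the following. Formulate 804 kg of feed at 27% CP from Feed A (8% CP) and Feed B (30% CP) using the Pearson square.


parts_A = CP_b - target = 30 - 27 = 3
parts_B = target - CP_a = 27 - 8 = 19
total_parts = 3 + 19 = 22
Feed A = 804 * 3 / 22 = 109.64 kg
Feed B = 804 * 19 / 22 = 694.36 kg

109.64 kg


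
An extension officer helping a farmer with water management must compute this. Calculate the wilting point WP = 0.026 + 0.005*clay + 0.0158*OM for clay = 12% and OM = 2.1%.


WP = 0.026 + 0.005*12 + 0.0158*2.1
   = 0.026 + 0.0600 + 0.0332
   = 0.1192


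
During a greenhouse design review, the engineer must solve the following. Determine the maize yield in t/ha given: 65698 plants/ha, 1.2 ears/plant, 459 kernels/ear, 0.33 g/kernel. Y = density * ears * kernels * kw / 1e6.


Y = density * ears * kernels * kw
  = 65698 * 1.2 * 459 * 0.33 g/ha
  = 11941531.27 g/ha
  = 11941.53 kg/ha = 11.94 t/ha


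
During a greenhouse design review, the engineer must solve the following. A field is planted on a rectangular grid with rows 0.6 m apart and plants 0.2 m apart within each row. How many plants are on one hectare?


D = 10000 / (row_sp * plant_sp)
  = 10000 / (0.6 * 0.2)
  = 10000 / 0.1200
  = 83333.33 plants/ha


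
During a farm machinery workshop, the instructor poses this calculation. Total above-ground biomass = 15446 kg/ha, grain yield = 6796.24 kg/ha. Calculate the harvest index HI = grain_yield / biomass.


HI = grain_yield / biomass
   = 6796.24 / 15446
   = 0.44


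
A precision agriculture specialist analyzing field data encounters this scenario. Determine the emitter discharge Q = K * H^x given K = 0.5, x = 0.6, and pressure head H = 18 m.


Q = K * H^x
  = 0.5 * 18^0.6
  = 0.5 * 5.6645
  = 2.83 L/h


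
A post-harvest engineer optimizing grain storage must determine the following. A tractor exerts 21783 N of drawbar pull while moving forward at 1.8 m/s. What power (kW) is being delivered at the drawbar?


P = F * v / 1000
  = 21783 * 1.8 / 1000
  = 39209.40 / 1000
  = 39.21 kW


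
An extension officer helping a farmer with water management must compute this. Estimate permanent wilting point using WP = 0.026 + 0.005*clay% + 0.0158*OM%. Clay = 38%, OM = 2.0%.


WP = 0.026 + 0.005*38 + 0.0158*2.0
   = 0.026 + 0.1900 + 0.0316
   = 0.2476


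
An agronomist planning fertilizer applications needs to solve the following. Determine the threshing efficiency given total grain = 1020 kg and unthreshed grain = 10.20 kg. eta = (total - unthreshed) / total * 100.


eta = (total - unthreshed) / total * 100
    = (1020 - 10.20) / 1020 * 100
    = 1009.80 / 1020 * 100
    = 99%


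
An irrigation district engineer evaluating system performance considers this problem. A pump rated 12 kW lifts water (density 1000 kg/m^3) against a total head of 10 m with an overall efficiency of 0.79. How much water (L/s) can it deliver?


Q = (P * 1000 * eta) / (rho * g * H)
  = (12 * 1000 * 0.79) / (1000 * 9.81 * 10)
  = 9480 / 98100
  = 0.09664 m^3/s = 96.64 L/s


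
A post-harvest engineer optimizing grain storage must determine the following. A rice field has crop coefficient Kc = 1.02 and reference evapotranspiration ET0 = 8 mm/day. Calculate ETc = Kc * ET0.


ETc = Kc * ET0
    = 1.02 * 8
    = 8.16 mm/day


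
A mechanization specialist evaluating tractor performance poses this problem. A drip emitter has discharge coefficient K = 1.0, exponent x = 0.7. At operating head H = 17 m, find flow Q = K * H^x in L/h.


Q = K * H^x
  = 1.0 * 17^0.7
  = 1.0 * 7.2663
  = 7.27 L/h


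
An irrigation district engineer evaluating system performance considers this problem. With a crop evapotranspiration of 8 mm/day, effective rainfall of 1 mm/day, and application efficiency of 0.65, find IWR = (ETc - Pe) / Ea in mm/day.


IWR = (ETc - Pe) / Ea
    = (8 - 1) / 0.65
    = 7 / 0.65
    = 10.77 mm/day


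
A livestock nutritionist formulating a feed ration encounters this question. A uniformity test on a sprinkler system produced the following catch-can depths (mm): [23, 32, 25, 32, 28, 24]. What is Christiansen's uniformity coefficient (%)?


xbar = 164 / 6 = 27.333
sum|xi - xbar| = 20
CU = 100 * (1 - 20 / (6 * 27.333))
   = 100 * (1 - 0.1220)
   = 87.80%


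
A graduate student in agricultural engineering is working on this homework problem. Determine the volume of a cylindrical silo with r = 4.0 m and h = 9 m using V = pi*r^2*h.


V = pi * r^2 * h
  = pi * 4.0^2 * 9
  = pi * 16 * 9
  = 452.39 m^3
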